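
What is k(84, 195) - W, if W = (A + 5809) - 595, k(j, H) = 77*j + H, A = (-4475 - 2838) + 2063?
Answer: 6699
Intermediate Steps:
A = -5250 (A = -7313 + 2063 = -5250)
k(j, H) = H + 77*j
W = -36 (W = (-5250 + 5809) - 595 = 559 - 595 = -36)
k(84, 195) - W = (195 + 77*84) - 1*(-36) = (195 + 6468) + 36 = 6663 + 36 = 6699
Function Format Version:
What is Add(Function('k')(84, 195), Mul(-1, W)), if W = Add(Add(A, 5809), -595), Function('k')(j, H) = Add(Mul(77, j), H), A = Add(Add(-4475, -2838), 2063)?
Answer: 6699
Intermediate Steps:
A = -5250 (A = Add(-7313, 2063) = -5250)
Function('k')(j, H) = Add(H, Mul(77, j))
W = -36 (W = Add(Add(-5250, 5809), -595) = Add(559, -595) = -36)
Add(Function('k')(84, 195), Mul(-1, W)) = Add(Add(195, Mul(77, 84)), Mul(-1, -36)) = Add(Add(195, 6468), 36) = Add(6663, 36) = 6699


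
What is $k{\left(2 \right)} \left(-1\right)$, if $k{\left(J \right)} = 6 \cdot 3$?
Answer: $-18$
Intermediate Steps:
$k{\left(J \right)} = 18$
$k{\left(2 \right)} \left(-1\right) = 18 \left(-1\right) = -18$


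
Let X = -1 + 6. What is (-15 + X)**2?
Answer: 100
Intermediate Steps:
X = 5
(-15 + X)**2 = (-15 + 5)**2 = (-10)**2 = 100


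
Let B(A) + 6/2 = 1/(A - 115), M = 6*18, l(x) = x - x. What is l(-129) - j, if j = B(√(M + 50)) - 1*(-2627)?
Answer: -34287693/13067 + √158/13067 ≈ -2624.0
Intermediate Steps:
l(x) = 0
M = 108
B(A) = -3 + 1/(-115 + A) (B(A) = -3 + 1/(A - 115) = -3 + 1/(-115 + A))
j = 2627 + (346 - 3*√158)/(-115 + √158) (j = (346 - 3*√(108 + 50))/(-115 + √(108 + 50)) - 1*(-2627) = (346 - 3*√158)/(-115 + √158) + 2627 = 2627 + (346 - 3*√158)/(-115 + √158) ≈ 2624.0)
l(-129) - j = 0 - (34287693/13067 - √158/13067) = 0 + (-34287693/13067 + √158/13067) = -34287693/13067 + √158/13067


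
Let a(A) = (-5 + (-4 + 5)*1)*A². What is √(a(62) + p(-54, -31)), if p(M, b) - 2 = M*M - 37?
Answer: 7*I*√255 ≈ 111.78*I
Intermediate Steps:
p(M, b) = -35 + M² (p(M, b) = 2 + (M*M - 37) = 2 + (M² - 37) = 2 + (-37 + M²) = -35 + M²)
a(A) = -4*A² (a(A) = (-5 + 1*1)*A² = (-5 + 1)*A² = -4*A²)
√(a(62) + p(-54, -31)) = √(-4*62² + (-35 + (-54)²)) = √(-4*3844 + (-35 + 2916)) = √(-15376 + 2881) = √(-12495) = 7*I*√255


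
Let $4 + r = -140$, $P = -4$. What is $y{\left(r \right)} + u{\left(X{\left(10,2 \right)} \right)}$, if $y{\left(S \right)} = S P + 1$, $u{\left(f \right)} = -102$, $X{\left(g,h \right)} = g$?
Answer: $475$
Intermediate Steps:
$r = -144$ ($r = -4 - 140 = -144$)
$y{\left(S \right)} = 1 - 4 S$ ($y{\left(S \right)} = S \left(-4\right) + 1 = - 4 S + 1 = 1 - 4 S$)
$y{\left(r \right)} + u{\left(X{\left(10,2 \right)} \right)} = \left(1 - -576\right) - 102 = \left(1 + 576\right) - 102 = 577 - 102 = 475$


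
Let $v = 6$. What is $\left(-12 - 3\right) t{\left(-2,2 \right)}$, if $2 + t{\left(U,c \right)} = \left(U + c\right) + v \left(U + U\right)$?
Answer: $390$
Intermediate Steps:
$t{\left(U,c \right)} = -2 + c + 13 U$ ($t{\left(U,c \right)} = -2 + \left(\left(U + c\right) + 6 \left(U + U\right)\right) = -2 + \left(\left(U + c\right) + 6 \cdot 2 U\right) = -2 + \left(\left(U + c\right) + 12 U\right) = -2 + \left(c + 13 U\right) = -2 + c + 13 U$)
$\left(-12 - 3\right) t{\left(-2,2 \right)} = \left(-12 - 3\right) \left(-2 + 2 + 13 \left(-2\right)\right) = - 15 \left(-2 + 2 - 26\right) = \left(-15\right) \left(-26\right) = 390$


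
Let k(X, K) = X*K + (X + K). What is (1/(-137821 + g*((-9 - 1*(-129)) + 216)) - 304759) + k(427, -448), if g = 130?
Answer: -46701090717/94141 ≈ -4.9608e+5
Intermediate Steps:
k(X, K) = K + X + K*X (k(X, K) = K*X + (K + X) = K + X + K*X)
(1/(-137821 + g*((-9 - 1*(-129)) + 216)) - 304759) + k(427, -448) = (1/(-137821 + 130*((-9 - 1*(-129)) + 216)) - 304759) + (-448 + 427 - 448*427) = (1/(-137821 + 130*((-9 + 129) + 216)) - 304759) + (-448 + 427 - 191296) = (1/(-137821 + 130*(120 + 216)) - 304759) - 191317 = (1/(-137821 + 130*336) - 304759) - 191317 = (1/(-137821 + 43680) - 304759) - 191317 = (1/(-94141) - 304759) - 191317 = (-1/94141 - 304759) - 191317 = -28690317020/94141 - 191317 = -46701090717/94141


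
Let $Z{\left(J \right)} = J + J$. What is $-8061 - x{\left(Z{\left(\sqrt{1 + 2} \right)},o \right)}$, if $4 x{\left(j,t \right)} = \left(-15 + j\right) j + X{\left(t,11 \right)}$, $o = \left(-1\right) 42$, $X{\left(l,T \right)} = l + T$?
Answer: $- \frac{32225}{4} + \frac{15 \sqrt{3}}{2} \approx -8043.3$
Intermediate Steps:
$X{\left(l,T \right)} = T + l$
$Z{\left(J \right)} = 2 J$
$o = -42$
$x{\left(j,t \right)} = \frac{11}{4} + \frac{t}{4} + \frac{j \left(-15 + j\right)}{4}$ ($x{\left(j,t \right)} = \frac{\left(-15 + j\right) j + \left(11 + t\right)}{4} = \frac{j \left(-15 + j\right) + \left(11 + t\right)}{4} = \frac{11 + t + j \left(-15 + j\right)}{4} = \frac{11}{4} + \frac{t}{4} + \frac{j \left(-15 + j\right)}{4}$)
$-8061 - x{\left(Z{\left(\sqrt{1 + 2} \right)},o \right)} = -8061 - \left(\frac{11}{4} - \frac{15 \cdot 2 \sqrt{1 + 2}}{4} + \frac{1}{4} \left(-42\right) + \frac{\left(2 \sqrt{1 + 2}\right)^{2}}{4}\right) = -8061 - \left(\frac{11}{4} - \frac{15 \cdot 2 \sqrt{3}}{4} - \frac{21}{2} + \frac{\left(2 \sqrt{3}\right)^{2}}{4}\right) = -8061 - \left(\frac{11}{4} - \frac{15 \sqrt{3}}{2} - \frac{21}{2} + \frac{1}{4} \cdot 12\right) = -8061 - \left(\frac{11}{4} - \frac{15 \sqrt{3}}{2} - \frac{21}{2} + 3\right) = -8061 - \left(- \frac{19}{4} - \frac{15 \sqrt{3}}{2}\right) = -8061 + \left(\frac{19}{4} + \frac{15 \sqrt{3}}{2}\right) = - \frac{32225}{4} + \frac{15 \sqrt{3}}{2}$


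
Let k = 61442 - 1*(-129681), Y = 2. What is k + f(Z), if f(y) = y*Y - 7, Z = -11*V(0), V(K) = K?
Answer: 191116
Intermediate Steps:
k = 191123 (k = 61442 + 129681 = 191123)
Z = 0 (Z = -11*0 = 0)
f(y) = -7 + 2*y (f(y) = y*2 - 7 = 2*y - 7 = -7 + 2*y)
k + f(Z) = 191123 + (-7 + 2*0) = 191123 + (-7 + 0) = 191123 - 7 = 191116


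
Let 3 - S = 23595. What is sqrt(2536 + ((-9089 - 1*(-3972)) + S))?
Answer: I*sqrt(26173) ≈ 161.78*I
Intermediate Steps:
S = -23592 (S = 3 - 1*23595 = 3 - 23595 = -23592)
sqrt(2536 + ((-9089 - 1*(-3972)) + S)) = sqrt(2536 + ((-9089 - 1*(-3972)) - 23592)) = sqrt(2536 + ((-9089 + 3972) - 23592)) = sqrt(2536 + (-5117 - 23592)) = sqrt(2536 - 28709) = sqrt(-26173) = I*sqrt(26173)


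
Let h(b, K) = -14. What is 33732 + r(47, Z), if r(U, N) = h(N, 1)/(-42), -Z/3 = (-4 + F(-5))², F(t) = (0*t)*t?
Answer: 101197/3 ≈ 33732.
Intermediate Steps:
F(t) = 0 (F(t) = 0*t = 0)
Z = -48 (Z = -3*(-4 + 0)² = -3*(-4)² = -3*16 = -48)
r(U, N) = ⅓ (r(U, N) = -14/(-42) = -14*(-1/42) = ⅓)
33732 + r(47, Z) = 33732 + ⅓ = 101197/3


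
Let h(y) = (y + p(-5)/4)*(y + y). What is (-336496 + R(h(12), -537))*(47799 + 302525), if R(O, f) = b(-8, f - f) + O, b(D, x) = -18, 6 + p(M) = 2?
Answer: -117796445000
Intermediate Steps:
p(M) = -4 (p(M) = -6 + 2 = -4)
h(y) = 2*y*(-1 + y) (h(y) = (y - 4/4)*(y + y) = (y - 4*¼)*(2*y) = (y - 1)*(2*y) = (-1 + y)*(2*y) = 2*y*(-1 + y))
R(O, f) = -18 + O
(-336496 + R(h(12), -537))*(47799 + 302525) = (-336496 + (-18 + 2*12*(-1 + 12)))*(47799 + 302525) = (-336496 + (-18 + 2*12*11))*350324 = (-336496 + (-18 + 264))*350324 = (-336496 + 246)*350324 = -336250*350324 = -117796445000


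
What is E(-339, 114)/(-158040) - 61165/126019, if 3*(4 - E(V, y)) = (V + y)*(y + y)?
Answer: -1477743197/2489505345 ≈ -0.59359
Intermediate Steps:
E(V, y) = 4 - 2*y*(V + y)/3 (E(V, y) = 4 - (V + y)*(y + y)/3 = 4 - (V + y)*2*y/3 = 4 - 2*y*(V + y)/3)
E(-339, 114)/(-158040) - 61165/126019 = (4 - ⅔*114² - ⅔*(-339)*114)/(-158040) - 61165/126019 = (4 - ⅔*12996 + 25764)*(-1/158040) - 61165*1/126019 = (4 - 8664 + 25764)*(-1/158040) - 61165/126019 = 17104*(-1/158040) - 61165/126019 = -2138/19755 - 61165/126019 = -1477743197/2489505345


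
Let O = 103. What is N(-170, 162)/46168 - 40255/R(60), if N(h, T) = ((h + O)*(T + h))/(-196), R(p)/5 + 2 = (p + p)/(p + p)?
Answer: 9106614849/1131116 ≈ 8051.0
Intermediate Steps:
R(p) = -5 (R(p) = -10 + 5*((p + p)/(p + p)) = -10 + 5*((2*p)/((2*p))) = -10 + 5*((2*p)*(1/(2*p))) = -10 + 5*1 = -10 + 5 = -5)
N(h, T) = -(103 + h)*(T + h)/196 (N(h, T) = ((h + 103)*(T + h))/(-196) = ((103 + h)*(T + h))*(-1/196) = -(103 + h)*(T + h)/196)
N(-170, 162)/46168 - 40255/R(60) = (-103/196*162 - 103/196*(-170) - 1/196*(-170)**2 - 1/196*162*(-170))/46168 - 40255/(-5) = (-8343/98 + 8755/98 - 1/196*28900 + 6885/49)*(1/46168) - 40255*(-1/5) = (-8343/98 + 8755/98 - 7225/49 + 6885/49)*(1/46168) + 8051 = -134/49*1/46168 + 8051 = -67/1131116 + 8051 = 9106614849/1131116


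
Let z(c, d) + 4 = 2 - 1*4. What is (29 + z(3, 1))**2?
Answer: 529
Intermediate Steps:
z(c, d) = -6 (z(c, d) = -4 + (2 - 1*4) = -4 + (2 - 4) = -4 - 2 = -6)
(29 + z(3, 1))**2 = (29 - 6)**2 = 23**2 = 529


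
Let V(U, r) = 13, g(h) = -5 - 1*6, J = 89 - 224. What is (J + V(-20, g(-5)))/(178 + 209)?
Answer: -122/387 ≈ -0.31525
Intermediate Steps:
J = -135
g(h) = -11 (g(h) = -5 - 6 = -11)
(J + V(-20, g(-5)))/(178 + 209) = (-135 + 13)/(178 + 209) = -122/387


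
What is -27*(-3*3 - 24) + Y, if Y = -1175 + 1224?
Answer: 940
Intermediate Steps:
Y = 49
-27*(-3*3 - 24) + Y = -27*(-3*3 - 24) + 49 = -27*(-9 - 24) + 49 = -27*(-33) + 49 = 891 + 49 = 940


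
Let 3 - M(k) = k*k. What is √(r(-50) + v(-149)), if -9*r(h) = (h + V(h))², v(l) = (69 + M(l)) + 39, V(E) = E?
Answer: I*√208810/3 ≈ 152.32*I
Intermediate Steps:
M(k) = 3 - k² (M(k) = 3 - k*k = 3 - k²)
v(l) = 111 - l² (v(l) = (69 + (3 - l²)) + 39 = (72 - l²) + 39 = 111 - l²)
r(h) = -4*h²/9 (r(h) = -(h + h)²/9 = -4*h²/9)
√(r(-50) + v(-149)) = √(-4/9*(-50)² + (111 - 1*(-149)²)) = √(-4/9*2500 + (111 - 1*22201)) = √(-10000/9 + (111 - 22201)) = √(-10000/9 - 22090) = √(-208810/9) = I*√208810/3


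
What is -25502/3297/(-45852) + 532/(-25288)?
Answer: -2493115526/119465288271 ≈ -0.020869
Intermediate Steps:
-25502/3297/(-45852) + 532/(-25288) = -25502*1/3297*(-1/45852) + 532*(-1/25288) = -25502/3297*(-1/45852) - 133/6322 = 12751/75587022 - 133/6322 = -2493115526/119465288271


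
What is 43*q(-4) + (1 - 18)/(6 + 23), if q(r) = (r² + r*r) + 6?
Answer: 47369/29 ≈ 1633.4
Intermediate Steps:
q(r) = 6 + 2*r² (q(r) = (r² + r²) + 6 = 2*r² + 6 = 6 + 2*r²)
43*q(-4) + (1 - 18)/(6 + 23) = 43*(6 + 2*(-4)²) + (1 - 18)/(6 + 23) = 43*(6 + 2*16) - 17/29 = 43*(6 + 32) - 17*1/29 = 43*38 - 17/29 = 1634 - 17/29 = 47369/29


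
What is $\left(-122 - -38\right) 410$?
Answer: $-34440$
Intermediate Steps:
$\left(-122 - -38\right) 410 = \left(-122 + \left(-116 + 154\right)\right) 410 = \left(-122 + 38\right) 410 = \left(-84\right) 410 = -34440$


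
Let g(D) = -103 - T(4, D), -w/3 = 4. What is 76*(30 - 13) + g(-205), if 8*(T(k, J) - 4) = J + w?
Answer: 9697/8 ≈ 1212.1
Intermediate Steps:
w = -12 (w = -3*4 = -12)
T(k, J) = 5/2 + J/8 (T(k, J) = 4 + (J - 12)/8 = 4 + (-12 + J)/8 = 4 + (-3/2 + J/8) = 5/2 + J/8)
g(D) = -211/2 - D/8 (g(D) = -103 - (5/2 + D/8) = -103 + (-5/2 - D/8) = -211/2 - D/8)
76*(30 - 13) + g(-205) = 76*(30 - 13) + (-211/2 - ⅛*(-205)) = 76*17 + (-211/2 + 205/8) = 1292 - 639/8 = 9697/8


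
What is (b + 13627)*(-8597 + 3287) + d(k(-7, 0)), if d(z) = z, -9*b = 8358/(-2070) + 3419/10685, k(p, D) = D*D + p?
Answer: -10669930646521/147453 ≈ -7.2362e+7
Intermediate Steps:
k(p, D) = p + D² (k(p, D) = D² + p = p + D²)
b = 548186/1327077 (b = -(8358/(-2070) + 3419/10685)/9 = -(8358*(-1/2070) + 3419*(1/10685))/9 = -(-1393/345 + 3419/10685)/9 = -⅑*(-548186/147453) = 548186/1327077 ≈ 0.41308)
(b + 13627)*(-8597 + 3287) + d(k(-7, 0)) = (548186/1327077 + 13627)*(-8597 + 3287) + (-7 + 0²) = (18084626465/1327077)*(-5310) + (-7 + 0) = -10669929614350/147453 - 7 = -10669930646521/147453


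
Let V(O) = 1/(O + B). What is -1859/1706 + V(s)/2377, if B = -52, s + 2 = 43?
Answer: -48608979/44606782 ≈ -1.0897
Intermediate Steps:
s = 41 (s = -2 + 43 = 41)
V(O) = 1/(-52 + O) (V(O) = 1/(O - 52) = 1/(-52 + O))
-1859/1706 + V(s)/2377 = -1859/1706 + 1/((-52 + 41)*2377) = -1859*1/1706 + (1/2377)/(-11) = -1859/1706 - 1/11*1/2377 = -1859/1706 - 1/26147 = -48608979/44606782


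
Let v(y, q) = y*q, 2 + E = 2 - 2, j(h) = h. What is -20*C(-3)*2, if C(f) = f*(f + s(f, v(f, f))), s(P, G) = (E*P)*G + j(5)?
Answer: 6720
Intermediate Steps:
E = -2 (E = -2 + (2 - 2) = -2 + 0 = -2)
v(y, q) = q*y
s(P, G) = 5 - 2*G*P (s(P, G) = (-2*P)*G + 5 = -2*G*P + 5 = 5 - 2*G*P)
C(f) = f*(5 + f - 2*f³) (C(f) = f*(f + (5 - 2*f*f*f)) = f*(f + (5 - 2*f²*f)) = f*(f + (5 - 2*f³)) = f*(5 + f - 2*f³))
-20*C(-3)*2 = -(-60)*(5 - 3 - 2*(-3)³)*2 = -(-60)*(5 - 3 - 2*(-27))*2 = -(-60)*(5 - 3 + 54)*2 = -(-60)*56*2 = -20*(-168)*2 = 3360*2 = 6720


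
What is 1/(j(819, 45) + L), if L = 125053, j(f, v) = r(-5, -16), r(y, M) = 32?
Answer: 1/125085 ≈ 7.9946e-6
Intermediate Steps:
j(f, v) = 32
1/(j(819, 45) + L) = 1/(32 + 125053) = 1/125085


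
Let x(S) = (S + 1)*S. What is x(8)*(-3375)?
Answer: -243000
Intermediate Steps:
x(S) = S*(1 + S) (x(S) = (1 + S)*S = S*(1 + S))
x(8)*(-3375) = (8*(1 + 8))*(-3375) = (8*9)*(-3375) = 72*(-3375) = -243000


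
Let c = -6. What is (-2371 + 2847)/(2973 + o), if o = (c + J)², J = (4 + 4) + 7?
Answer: 238/1527 ≈ 0.15586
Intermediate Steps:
J = 15 (J = 8 + 7 = 15)
o = 81 (o = (-6 + 15)² = 9² = 81)
(-2371 + 2847)/(2973 + o) = (-2371 + 2847)/(2973 + 81) = 476/3054 = 476*(1/3054) = 238/1527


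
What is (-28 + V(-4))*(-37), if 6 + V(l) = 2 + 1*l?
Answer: 1332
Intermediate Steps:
V(l) = -4 + l (V(l) = -6 + (2 + 1*l) = -6 + (2 + l) = -4 + l)
(-28 + V(-4))*(-37) = (-28 + (-4 - 4))*(-37) = (-28 - 8)*(-37) = -36*(-37) = 1332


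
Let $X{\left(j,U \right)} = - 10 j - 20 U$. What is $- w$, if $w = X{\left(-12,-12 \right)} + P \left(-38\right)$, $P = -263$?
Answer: $-10354$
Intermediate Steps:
$X{\left(j,U \right)} = - 20 U - 10 j$
$w = 10354$ ($w = \left(\left(-20\right) \left(-12\right) - -120\right) - -9994 = \left(240 + 120\right) + 9994 = 360 + 9994 = 10354$)
$- w = \left(-1\right) 10354 = -10354$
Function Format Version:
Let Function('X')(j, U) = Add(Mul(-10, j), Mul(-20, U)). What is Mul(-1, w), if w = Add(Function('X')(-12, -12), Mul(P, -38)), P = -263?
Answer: -10354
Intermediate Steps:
Function('X')(j, U) = Add(Mul(-20, U), Mul(-10, j))
w = 10354 (w = Add(Add(Mul(-20, -12), Mul(-10, -12)), Mul(-263, -38)) = Add(Add(240, 120), 9994) = Add(360, 9994) = 10354)
Mul(-1, w) = Mul(-1, 10354) = -10354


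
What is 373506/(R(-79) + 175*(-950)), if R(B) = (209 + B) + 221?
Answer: -373506/165899 ≈ -2.2514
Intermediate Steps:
R(B) = 430 + B
373506/(R(-79) + 175*(-950)) = 373506/((430 - 79) + 175*(-950)) = 373506/(351 - 166250) = 373506/(-165899) = 373506*(-1/165899) = -373506/165899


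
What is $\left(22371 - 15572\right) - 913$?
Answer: $5886$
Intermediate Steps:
$\left(22371 - 15572\right) - 913 = 6799 + \left(-14212 + 13299\right) = 6799 - 913 = 5886$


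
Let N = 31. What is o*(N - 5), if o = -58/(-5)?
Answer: 1508/5 ≈ 301.60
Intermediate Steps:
o = 58/5 (o = -58*(-⅕) = 58/5 ≈ 11.600)
o*(N - 5) = 58*(31 - 5)/5 = (58/5)*26 = 1508/5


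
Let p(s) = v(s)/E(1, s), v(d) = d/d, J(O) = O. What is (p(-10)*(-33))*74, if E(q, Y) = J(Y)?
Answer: 1221/5 ≈ 244.20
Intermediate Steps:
E(q, Y) = Y
v(d) = 1
p(s) = 1/s
(p(-10)*(-33))*74 = (-33/(-10))*74 = -⅒*(-33)*74 = (33/10)*74 = 1221/5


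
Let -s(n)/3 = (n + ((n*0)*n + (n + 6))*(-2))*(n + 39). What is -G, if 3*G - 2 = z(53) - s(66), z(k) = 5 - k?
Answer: 24616/3 ≈ 8205.3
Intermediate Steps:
s(n) = -3*(-12 - n)*(39 + n) (s(n) = -3*(n + ((n*0)*n + (n + 6))*(-2))*(n + 39) = -3*(n + (0*n + (6 + n))*(-2))*(39 + n) = -3*(n + (0 + (6 + n))*(-2))*(39 + n) = -3*(n + (6 + n)*(-2))*(39 + n) = -3*(n + (-12 - 2*n))*(39 + n) = -3*(-12 - n)*(39 + n))
G = -24616/3 (G = ⅔ + ((5 - 1*53) - (1404 + 3*66² + 153*66))/3 = ⅔ + ((5 - 53) - (1404 + 3*4356 + 10098))/3 = ⅔ + (-48 - (1404 + 13068 + 10098))/3 = ⅔ + (-48 - 1*24570)/3 = ⅔ + (-48 - 24570)/3 = ⅔ + (⅓)*(-24618) = ⅔ - 8206 = -24616/3 ≈ -8205.3)
-G = -1*(-24616/3) = 24616/3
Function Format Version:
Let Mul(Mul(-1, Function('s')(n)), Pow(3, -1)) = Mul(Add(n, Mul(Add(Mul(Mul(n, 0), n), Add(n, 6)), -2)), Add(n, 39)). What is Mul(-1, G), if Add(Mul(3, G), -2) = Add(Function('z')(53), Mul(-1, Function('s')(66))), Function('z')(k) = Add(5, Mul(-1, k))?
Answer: Rational(24616, 3) ≈ 8205.3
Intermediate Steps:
Function('s')(n) = Mul(-3, Add(-12, Mul(-1, n)), Add(39, n)) (Function('s')(n) = Mul(-3, Mul(Add(n, Mul(Add(Mul(Mul(n, 0), n), Add(n, 6)), -2)), Add(n, 39))) = Mul(-3, Mul(Add(n, Mul(Add(Mul(0, n), Add(6, n)), -2)), Add(39, n))) = Mul(-3, Mul(Add(n, Mul(Add(0, Add(6, n)), -2)), Add(39, n))) = Mul(-3, Mul(Add(n, Mul(Add(6, n), -2)), Add(39, n))) = Mul(-3, Mul(Add(n, Add(-12, Mul(-2, n))), Add(39, n))) = Mul(-3, Mul(Add(-12, Mul(-1, n)), Add(39, n))) = Mul(-3, Add(-12, Mul(-1, n)), Add(39, n)))
G = Rational(-24616, 3) (G = Add(Rational(2, 3), Mul(Rational(1, 3), Add(Add(5, Mul(-1, 53)), Mul(-1, Add(1404, Mul(3, Pow(66, 2)), Mul(153, 66)))))) = Add(Rational(2, 3), Mul(Rational(1, 3), Add(Add(5, -53), Mul(-1, Add(1404, Mul(3, 4356), 10098))))) = Add(Rational(2, 3), Mul(Rational(1, 3), Add(-48, Mul(-1, Add(1404, 13068, 10098))))) = Add(Rational(2, 3), Mul(Rational(1, 3), Add(-48, Mul(-1, 24570)))) = Add(Rational(2, 3), Mul(Rational(1, 3), Add(-48, -24570))) = Add(Rational(2, 3), Mul(Rational(1, 3), -24618)) = Add(Rational(2, 3), -8206) = Rational(-24616, 3) ≈ -8205.3)
Mul(-1, G) = Mul(-1, Rational(-24616, 3)) = Rational(24616, 3)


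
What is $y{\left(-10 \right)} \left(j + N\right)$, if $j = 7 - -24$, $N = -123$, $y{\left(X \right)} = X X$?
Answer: $-9200$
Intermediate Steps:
$y{\left(X \right)} = X^{2}$
$j = 31$ ($j = 7 + 24 = 31$)
$y{\left(-10 \right)} \left(j + N\right) = \left(-10\right)^{2} \left(31 - 123\right) = 100 \left(-92\right) = -9200$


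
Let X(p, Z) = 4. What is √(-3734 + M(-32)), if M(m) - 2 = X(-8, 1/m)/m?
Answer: I*√59714/4 ≈ 61.091*I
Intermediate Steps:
M(m) = 2 + 4/m
√(-3734 + M(-32)) = √(-3734 + (2 + 4/(-32))) = √(-3734 + (2 + 4*(-1/32))) = √(-3734 + (2 - ⅛)) = √(-3734 + 15/8) = √(-29857/8) = I*√59714/4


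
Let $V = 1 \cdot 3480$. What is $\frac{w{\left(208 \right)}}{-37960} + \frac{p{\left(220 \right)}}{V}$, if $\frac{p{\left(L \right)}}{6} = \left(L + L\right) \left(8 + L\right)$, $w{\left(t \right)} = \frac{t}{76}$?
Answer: $\frac{69571891}{402230} \approx 172.97$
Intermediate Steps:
$w{\left(t \right)} = \frac{t}{76}$ ($w{\left(t \right)} = t \frac{1}{76} = \frac{t}{76}$)
$V = 3480$
$p{\left(L \right)} = 12 L \left(8 + L\right)$ ($p{\left(L \right)} = 6 \left(L + L\right) \left(8 + L\right) = 6 \cdot 2 L \left(8 + L\right) = 12 L \left(8 + L\right)$)
$\frac{w{\left(208 \right)}}{-37960} + \frac{p{\left(220 \right)}}{V} = \frac{\frac{1}{76} \cdot 208}{-37960} + \frac{12 \cdot 220 \left(8 + 220\right)}{3480} = \frac{52}{19} \left(- \frac{1}{37960}\right) + 12 \cdot 220 \cdot 228 \cdot \frac{1}{3480} = - \frac{1}{13870} + 601920 \cdot \frac{1}{3480} = - \frac{1}{13870} + \frac{5016}{29} = \frac{69571891}{402230}$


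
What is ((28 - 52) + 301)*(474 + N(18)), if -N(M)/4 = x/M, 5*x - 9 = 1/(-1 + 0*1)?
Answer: 5903978/45 ≈ 1.3120e+5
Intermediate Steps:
x = 8/5 (x = 9/5 + 1/(5*(-1 + 0*1)) = 9/5 + 1/(5*(-1 + 0)) = 9/5 + (1/5)/(-1) = 9/5 + (1/5)*(-1) = 9/5 - 1/5 = 8/5 ≈ 1.6000)
N(M) = -32/(5*M)
((28 - 52) + 301)*(474 + N(18)) = ((28 - 52) + 301)*(474 - 32/5/18) = (-24 + 301)*(474 - 32/5*1/18) = 277*(474 - 16/45) = 277*(21314/45) = 5903978/45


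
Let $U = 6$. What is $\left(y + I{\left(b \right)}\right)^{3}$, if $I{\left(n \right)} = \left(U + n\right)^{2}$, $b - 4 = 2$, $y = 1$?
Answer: $3048625$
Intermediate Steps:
$b = 6$ ($b = 4 + 2 = 6$)
$I{\left(n \right)} = \left(6 + n\right)^{2}$
$\left(y + I{\left(b \right)}\right)^{3} = \left(1 + \left(6 + 6\right)^{2}\right)^{3} = \left(1 + 12^{2}\right)^{3} = \left(1 + 144\right)^{3} = 145^{3} = 3048625$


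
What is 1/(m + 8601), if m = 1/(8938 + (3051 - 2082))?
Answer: 9907/85210108 ≈ 0.00011627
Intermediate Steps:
m = 1/9907 (m = 1/(8938 + 969) = 1/9907 ≈ 0.00010094)
1/(m + 8601) = 1/(1/9907 + 8601) = 1/(85210108/9907) = 9907/85210108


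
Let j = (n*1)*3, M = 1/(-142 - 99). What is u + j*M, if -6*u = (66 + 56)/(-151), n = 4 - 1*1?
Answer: 10624/109173 ≈ 0.097313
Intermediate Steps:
n = 3 (n = 4 - 1 = 3)
M = -1/241 (M = 1/(-241) = -1/241 ≈ -0.0041494)
j = 9 (j = (3*1)*3 = 3*3 = 9)
u = 61/453 (u = -(66 + 56)/(6*(-151)) = -61*(-1)/(3*151) = -1/6*(-122/151) = 61/453 ≈ 0.13466)
u + j*M = 61/453 + 9*(-1/241) = 61/453 - 9/241 = 10624/109173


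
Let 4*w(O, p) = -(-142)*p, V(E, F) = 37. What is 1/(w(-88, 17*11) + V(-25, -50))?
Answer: 2/13351 ≈ 0.00014980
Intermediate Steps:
w(O, p) = 71*p/2 (w(O, p) = (-(-142)*p)/4 = (142*p)/4 = 71*p/2)
1/(w(-88, 17*11) + V(-25, -50)) = 1/(71*(17*11)/2 + 37) = 1/((71/2)*187 + 37) = 1/(13277/2 + 37) = 1/(13351/2) = 2/13351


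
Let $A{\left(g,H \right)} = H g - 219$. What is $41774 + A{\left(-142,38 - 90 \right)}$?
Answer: $48939$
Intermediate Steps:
$A{\left(g,H \right)} = -219 + H g$
$41774 + A{\left(-142,38 - 90 \right)} = 41774 - \left(219 - \left(38 - 90\right) \left(-142\right)\right) = 41774 - -7165 = 41774 + \left(-219 + 7384\right) = 41774 + 7165 = 48939$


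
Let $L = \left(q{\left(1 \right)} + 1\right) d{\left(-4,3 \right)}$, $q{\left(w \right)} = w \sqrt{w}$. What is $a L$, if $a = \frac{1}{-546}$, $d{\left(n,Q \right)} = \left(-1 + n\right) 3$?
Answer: $\frac{5}{91} \approx 0.054945$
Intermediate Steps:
$d{\left(n,Q \right)} = -3 + 3 n$
$q{\left(w \right)} = w^{\frac{3}{2}}$
$L = -30$ ($L = \left(1^{\frac{3}{2}} + 1\right) \left(-3 + 3 \left(-4\right)\right) = \left(1 + 1\right) \left(-3 - 12\right) = 2 \left(-15\right) = -30$)
$a = - \frac{1}{546} \approx -0.0018315$
$a L = \left(- \frac{1}{546}\right) \left(-30\right) = \frac{5}{91}$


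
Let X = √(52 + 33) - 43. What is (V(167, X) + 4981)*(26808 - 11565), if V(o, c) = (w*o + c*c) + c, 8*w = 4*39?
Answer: 308777451/2 - 1295655*√85 ≈ 1.4244e+8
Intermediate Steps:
w = 39/2 (w = (4*39)/8 = (⅛)*156 = 39/2 ≈ 19.500)
X = -43 + √85 (X = √85 - 43 = -43 + √85 ≈ -33.780)
V(o, c) = c + c² + 39*o/2 (V(o, c) = (39*o/2 + c*c) + c = (39*o/2 + c²) + c = (c² + 39*o/2) + c = c + c² + 39*o/2)
(V(167, X) + 4981)*(26808 - 11565) = (((-43 + √85) + (-43 + √85)² + (39/2)*167) + 4981)*(26808 - 11565) = (((-43 + √85) + (-43 + √85)² + 6513/2) + 4981)*15243 = ((6427/2 + √85 + (-43 + √85)²) + 4981)*15243 = (16389/2 + √85 + (-43 + √85)²)*15243 = 249817527/2 + 15243*√85 + 15243*(-43 + √85)²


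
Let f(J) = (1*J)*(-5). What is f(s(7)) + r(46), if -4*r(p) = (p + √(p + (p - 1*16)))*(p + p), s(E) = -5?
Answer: -1033 - 46*√19 ≈ -1233.5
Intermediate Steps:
f(J) = -5*J (f(J) = J*(-5) = -5*J)
r(p) = -p*(p + √(-16 + 2*p))/2 (r(p) = -(p + √(p + (p - 1*16)))*(p + p)/4 = -(p + √(p + (p - 16)))*2*p/4 = -(p + √(p + (-16 + p)))*2*p/4 = -(p + √(-16 + 2*p))*2*p/4 = -p*(p + √(-16 + 2*p))/2)
f(s(7)) + r(46) = -5*(-5) - ½*46*(46 + √(-16 + 2*46)) = 25 - ½*46*(46 + √(-16 + 92)) = 25 - ½*46*(46 + √76) = 25 - ½*46*(46 + 2*√19) = 25 + (-1058 - 46*√19) = -1033 - 46*√19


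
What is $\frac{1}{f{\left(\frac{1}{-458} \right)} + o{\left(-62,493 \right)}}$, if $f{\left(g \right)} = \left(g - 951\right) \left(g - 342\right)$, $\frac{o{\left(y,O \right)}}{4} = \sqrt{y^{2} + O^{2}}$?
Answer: $\frac{14311076548830412}{4654429744826049056441} - \frac{176003742784 \sqrt{246893}}{4654429744826049056441} \approx 3.0559 \cdot 10^{-6}$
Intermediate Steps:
$o{\left(y,O \right)} = 4 \sqrt{O^{2} + y^{2}}$ ($o{\left(y,O \right)} = 4 \sqrt{y^{2} + O^{2}} = 4 \sqrt{O^{2} + y^{2}}$)
$f{\left(g \right)} = \left(-951 + g\right) \left(-342 + g\right)$
$\frac{1}{f{\left(\frac{1}{-458} \right)} + o{\left(-62,493 \right)}} = \frac{1}{\left(325242 + \left(\frac{1}{-458}\right)^{2} - \frac{1293}{-458}\right) + 4 \sqrt{493^{2} + \left(-62\right)^{2}}} = \frac{1}{\left(325242 + \left(- \frac{1}{458}\right)^{2} - - \frac{1293}{458}\right) + 4 \sqrt{243049 + 3844}} = \frac{1}{\left(325242 + \frac{1}{209764} + \frac{1293}{458}\right) + 4 \sqrt{246893}} = \frac{1}{\frac{68224655083}{209764} + 4 \sqrt{246893}}$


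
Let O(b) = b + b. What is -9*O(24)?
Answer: -432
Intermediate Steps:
O(b) = 2*b
-9*O(24) = -18*24 = -9*48 = -432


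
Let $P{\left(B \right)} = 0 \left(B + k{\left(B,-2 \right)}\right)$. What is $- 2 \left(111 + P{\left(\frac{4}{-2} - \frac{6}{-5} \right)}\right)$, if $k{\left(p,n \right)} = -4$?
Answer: $-222$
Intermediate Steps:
$P{\left(B \right)} = 0$ ($P{\left(B \right)} = 0 \left(B - 4\right) = 0 \left(-4 + B\right) = 0$)
$- 2 \left(111 + P{\left(\frac{4}{-2} - \frac{6}{-5} \right)}\right) = - 2 \left(111 + 0\right) = \left(-2\right) 111 = -222$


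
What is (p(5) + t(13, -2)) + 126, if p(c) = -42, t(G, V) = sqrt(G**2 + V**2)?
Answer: 84 + sqrt(173) ≈ 97.153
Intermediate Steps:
(p(5) + t(13, -2)) + 126 = (-42 + sqrt(13**2 + (-2)**2)) + 126 = (-42 + sqrt(169 + 4)) + 126 = (-42 + sqrt(173)) + 126 = 84 + sqrt(173)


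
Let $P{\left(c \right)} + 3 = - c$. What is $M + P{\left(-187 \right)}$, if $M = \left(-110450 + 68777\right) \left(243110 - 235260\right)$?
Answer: $-327132866$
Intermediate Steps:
$P{\left(c \right)} = -3 - c$
$M = -327133050$ ($M = \left(-41673\right) 7850 = -327133050$)
$M + P{\left(-187 \right)} = -327133050 - -184 = -327133050 + \left(-3 + 187\right) = -327133050 + 184 = -327132866$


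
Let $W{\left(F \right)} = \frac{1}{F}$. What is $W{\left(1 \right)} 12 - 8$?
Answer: $4$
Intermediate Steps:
$W{\left(1 \right)} 12 - 8 = 1^{-1} \cdot 12 - 8 = 1 \cdot 12 - 8 = 12 - 8 = 4$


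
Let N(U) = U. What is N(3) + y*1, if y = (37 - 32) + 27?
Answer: 35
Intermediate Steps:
y = 32 (y = 5 + 27 = 32)
N(3) + y*1 = 3 + 32*1 = 3 + 32 = 35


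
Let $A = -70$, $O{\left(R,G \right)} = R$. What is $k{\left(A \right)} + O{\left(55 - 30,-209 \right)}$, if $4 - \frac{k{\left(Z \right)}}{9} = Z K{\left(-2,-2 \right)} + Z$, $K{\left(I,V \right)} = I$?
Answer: $-569$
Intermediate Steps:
$k{\left(Z \right)} = 36 + 9 Z$ ($k{\left(Z \right)} = 36 - 9 \left(Z \left(-2\right) + Z\right) = 36 - 9 \left(- 2 Z + Z\right) = 36 - 9 \left(- Z\right) = 36 + 9 Z$)
$k{\left(A \right)} + O{\left(55 - 30,-209 \right)} = \left(36 + 9 \left(-70\right)\right) + \left(55 - 30\right) = \left(36 - 630\right) + 25 = -594 + 25 = -569$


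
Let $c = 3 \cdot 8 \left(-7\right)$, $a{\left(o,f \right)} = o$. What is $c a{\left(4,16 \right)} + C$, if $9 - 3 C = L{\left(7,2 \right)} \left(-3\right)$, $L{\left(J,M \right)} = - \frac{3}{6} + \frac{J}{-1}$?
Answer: $- \frac{1353}{2} \approx -676.5$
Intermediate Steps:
$c = -168$ ($c = 24 \left(-7\right) = -168$)
$L{\left(J,M \right)} = - \frac{1}{2} - J$ ($L{\left(J,M \right)} = \left(-3\right) \frac{1}{6} + J \left(-1\right) = - \frac{1}{2} - J$)
$C = - \frac{9}{2}$ ($C = 3 - \frac{\left(- \frac{1}{2} - 7\right) \left(-3\right)}{3} = 3 - \frac{\left(- \frac{15}{2}\right) \left(-3\right)}{3} = 3 - \frac{15}{2} = - \frac{9}{2} \approx -4.5$)
$c a{\left(4,16 \right)} + C = \left(-168\right) 4 - \frac{9}{2} = -672 - \frac{9}{2} = - \frac{1353}{2}$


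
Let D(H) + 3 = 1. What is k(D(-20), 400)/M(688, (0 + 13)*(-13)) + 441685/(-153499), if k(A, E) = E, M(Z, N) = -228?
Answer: -40525945/8749443 ≈ -4.6318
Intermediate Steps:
D(H) = -2 (D(H) = -3 + 1 = -2)
k(D(-20), 400)/M(688, (0 + 13)*(-13)) + 441685/(-153499) = 400/(-228) + 441685/(-153499) = 400*(-1/228) + 441685*(-1/153499) = -100/57 - 441685/153499 = -40525945/8749443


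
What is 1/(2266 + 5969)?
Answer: 1/8235 ≈ 0.00012143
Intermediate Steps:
1/(2266 + 5969) = 1/8235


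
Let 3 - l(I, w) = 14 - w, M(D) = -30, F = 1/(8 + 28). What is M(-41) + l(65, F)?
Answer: -1475/36 ≈ -40.972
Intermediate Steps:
F = 1/36 ≈ 0.027778
l(I, w) = -11 + w (l(I, w) = 3 - (14 - w) = 3 + (-14 + w) = -11 + w)
M(-41) + l(65, F) = -30 + (-11 + 1/36) = -30 - 395/36 = -1475/36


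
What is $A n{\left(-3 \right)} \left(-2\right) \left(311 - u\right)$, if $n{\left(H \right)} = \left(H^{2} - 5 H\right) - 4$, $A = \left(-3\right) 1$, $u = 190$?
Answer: $14520$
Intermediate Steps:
$A = -3$
$n{\left(H \right)} = -4 + H^{2} - 5 H$
$A n{\left(-3 \right)} \left(-2\right) \left(311 - u\right) = - 3 \left(-4 + \left(-3\right)^{2} - -15\right) \left(-2\right) \left(311 - 190\right) = - 3 \left(-4 + 9 + 15\right) \left(-2\right) \left(311 - 190\right) = \left(-3\right) 20 \left(-2\right) 121 = \left(-60\right) \left(-2\right) 121 = 120 \cdot 121 = 14520$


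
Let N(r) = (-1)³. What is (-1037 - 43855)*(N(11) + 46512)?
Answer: -2087971812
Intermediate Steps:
N(r) = -1
(-1037 - 43855)*(N(11) + 46512) = (-1037 - 43855)*(-1 + 46512) = -44892*46511 = -2087971812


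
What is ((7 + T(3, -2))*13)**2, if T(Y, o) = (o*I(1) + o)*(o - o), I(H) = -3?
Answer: 8281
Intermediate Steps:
T(Y, o) = 0 (T(Y, o) = (o*(-3) + o)*(o - o) = (-3*o + o)*0 = -2*o*0 = 0)
((7 + T(3, -2))*13)**2 = ((7 + 0)*13)**2 = (7*13)**2 = 91**2 = 8281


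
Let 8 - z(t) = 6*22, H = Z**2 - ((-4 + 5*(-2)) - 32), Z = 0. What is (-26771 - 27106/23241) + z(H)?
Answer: -625093801/23241 ≈ -26896.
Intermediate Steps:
H = 46 (H = 0**2 - ((-4 + 5*(-2)) - 32) = 0 - ((-4 - 10) - 32) = 0 - (-14 - 32) = 0 - 1*(-46) = 0 + 46 = 46)
z(t) = -124 (z(t) = 8 - 6*22 = 8 - 1*132 = 8 - 132 = -124)
(-26771 - 27106/23241) + z(H) = (-26771 - 27106/23241) - 124 = -622211917/23241 - 124 = -625093801/23241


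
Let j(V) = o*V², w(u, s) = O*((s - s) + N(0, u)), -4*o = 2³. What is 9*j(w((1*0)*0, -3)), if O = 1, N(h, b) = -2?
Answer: -72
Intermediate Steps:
o = -2 (o = -¼*2³ = -¼*8 = -2)
w(u, s) = -2 (w(u, s) = 1*((s - s) - 2) = 1*(0 - 2) = 1*(-2) = -2)
j(V) = -2*V²
9*j(w((1*0)*0, -3)) = 9*(-2*(-2)²) = 9*(-2*4) = 9*(-8) = -72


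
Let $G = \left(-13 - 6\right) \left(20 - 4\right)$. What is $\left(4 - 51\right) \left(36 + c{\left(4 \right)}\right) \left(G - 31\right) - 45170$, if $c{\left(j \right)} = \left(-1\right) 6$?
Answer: $427180$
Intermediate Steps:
$G = -304$ ($G = \left(-19\right) 16 = -304$)
$c{\left(j \right)} = -6$
$\left(4 - 51\right) \left(36 + c{\left(4 \right)}\right) \left(G - 31\right) - 45170 = \left(4 - 51\right) \left(36 - 6\right) \left(-304 - 31\right) - 45170 = \left(-47\right) 30 \left(-335\right) - 45170 = \left(-1410\right) \left(-335\right) - 45170 = 472350 - 45170 = 427180$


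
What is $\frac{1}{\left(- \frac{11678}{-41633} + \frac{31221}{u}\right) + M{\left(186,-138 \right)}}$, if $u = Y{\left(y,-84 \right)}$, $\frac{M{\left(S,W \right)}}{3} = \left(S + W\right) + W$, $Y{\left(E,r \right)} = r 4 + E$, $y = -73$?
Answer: $- \frac{17027897}{5892579781} \approx -0.0028897$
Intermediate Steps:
$Y{\left(E,r \right)} = E + 4 r$ ($Y{\left(E,r \right)} = 4 r + E = E + 4 r$)
$M{\left(S,W \right)} = 3 S + 6 W$ ($M{\left(S,W \right)} = 3 \left(\left(S + W\right) + W\right) = 3 \left(S + 2 W\right) = 3 S + 6 W$)
$u = -409$ ($u = -73 + 4 \left(-84\right) = -73 - 336 = -409$)
$\frac{1}{\left(- \frac{11678}{-41633} + \frac{31221}{u}\right) + M{\left(186,-138 \right)}} = \frac{1}{\left(- \frac{11678}{-41633} + \frac{31221}{-409}\right) + \left(3 \cdot 186 + 6 \left(-138\right)\right)} = \frac{1}{\left(\left(-11678\right) \left(- \frac{1}{41633}\right) + 31221 \left(- \frac{1}{409}\right)\right) + \left(558 - 828\right)} = \frac{1}{\left(\frac{11678}{41633} - \frac{31221}{409}\right) - 270} = \frac{1}{- \frac{1295047591}{17027897} - 270} = \frac{1}{- \frac{5892579781}{17027897}} = - \frac{17027897}{5892579781}$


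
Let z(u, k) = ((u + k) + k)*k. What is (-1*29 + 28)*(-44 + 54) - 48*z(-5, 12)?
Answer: -10954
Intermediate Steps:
z(u, k) = k*(u + 2*k) (z(u, k) = ((k + u) + k)*k = (u + 2*k)*k = k*(u + 2*k))
(-1*29 + 28)*(-44 + 54) - 48*z(-5, 12) = (-1*29 + 28)*(-44 + 54) - 576*(-5 + 2*12) = (-29 + 28)*10 - 576*(-5 + 24) = -1*10 - 576*19 = -10 - 48*228 = -10 - 10944 = -10954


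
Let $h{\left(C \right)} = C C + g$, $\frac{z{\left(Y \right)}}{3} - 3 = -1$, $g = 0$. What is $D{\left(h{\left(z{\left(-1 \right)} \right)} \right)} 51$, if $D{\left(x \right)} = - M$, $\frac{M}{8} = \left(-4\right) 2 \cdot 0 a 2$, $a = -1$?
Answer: $0$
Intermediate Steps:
$z{\left(Y \right)} = 6$ ($z{\left(Y \right)} = 9 + 3 \left(-1\right) = 9 - 3 = 6$)
$M = 0$ ($M = 8 \left(-4\right) 2 \cdot 0 \left(-1\right) 2 = 8 \left(-8\right) 0 \left(-1\right) 2 = 8 \cdot 0 \left(-1\right) 2 = 8 \cdot 0 \cdot 2 = 8 \cdot 0 = 0$)
$h{\left(C \right)} = C^{2}$ ($h{\left(C \right)} = C C + 0 = C^{2} + 0 = C^{2}$)
$D{\left(x \right)} = 0$ ($D{\left(x \right)} = \left(-1\right) 0 = 0$)
$D{\left(h{\left(z{\left(-1 \right)} \right)} \right)} 51 = 0 \cdot 51 = 0$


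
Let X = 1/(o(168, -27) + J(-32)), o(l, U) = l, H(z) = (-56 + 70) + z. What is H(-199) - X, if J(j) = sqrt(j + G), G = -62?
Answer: (-185*sqrt(94) + 31081*I)/(sqrt(94) - 168*I) ≈ -185.01 + 0.00034237*I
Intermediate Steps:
H(z) = 14 + z
J(j) = sqrt(-62 + j) (J(j) = sqrt(j - 62) = sqrt(-62 + j))
X = 1/(168 + I*sqrt(94)) (X = 1/(168 + sqrt(-62 - 32)) = 1/(168 + sqrt(-94)) = 1/(168 + I*sqrt(94)) ≈ 0.0059326 - 0.00034237*I)
H(-199) - X = (14 - 199) - (84/14159 - I*sqrt(94)/28318) = -185 + (-84/14159 + I*sqrt(94)/28318) = -2619499/14159 + I*sqrt(94)/28318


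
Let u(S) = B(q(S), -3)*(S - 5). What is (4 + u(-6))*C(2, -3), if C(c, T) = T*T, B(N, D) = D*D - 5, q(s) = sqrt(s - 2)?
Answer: -360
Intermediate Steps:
q(s) = sqrt(-2 + s)
B(N, D) = -5 + D**2 (B(N, D) = D**2 - 5 = -5 + D**2)
C(c, T) = T**2
u(S) = -20 + 4*S (u(S) = (-5 + (-3)**2)*(S - 5) = (-5 + 9)*(-5 + S) = 4*(-5 + S) = -20 + 4*S)
(4 + u(-6))*C(2, -3) = (4 + (-20 + 4*(-6)))*(-3)**2 = (4 + (-20 - 24))*9 = (4 - 44)*9 = -40*9 = -360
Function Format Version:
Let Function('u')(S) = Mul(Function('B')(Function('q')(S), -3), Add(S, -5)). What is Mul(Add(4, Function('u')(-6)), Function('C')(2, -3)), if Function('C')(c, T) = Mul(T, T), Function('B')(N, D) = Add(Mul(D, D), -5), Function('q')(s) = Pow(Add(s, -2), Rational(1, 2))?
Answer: -360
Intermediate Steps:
Function('q')(s) = Pow(Add(-2, s), Rational(1, 2))
Function('B')(N, D) = Add(-5, Pow(D, 2)) (Function('B')(N, D) = Add(Pow(D, 2), -5) = Add(-5, Pow(D, 2)))
Function('C')(c, T) = Pow(T, 2)
Function('u')(S) = Add(-20, Mul(4, S)) (Function('u')(S) = Mul(Add(-5, Pow(-3, 2)), Add(S, -5)) = Mul(Add(-5, 9), Add(-5, S)) = Mul(4, Add(-5, S)) = Add(-20, Mul(4, S)))
Mul(Add(4, Function('u')(-6)), Function('C')(2, -3)) = Mul(Add(4, Add(-20, Mul(4, -6))), Pow(-3, 2)) = Mul(Add(4, Add(-20, -24)), 9) = Mul(Add(4, -44), 9) = Mul(-40, 9) = -360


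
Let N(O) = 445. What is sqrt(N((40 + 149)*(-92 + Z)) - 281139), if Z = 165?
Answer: I*sqrt(280694) ≈ 529.81*I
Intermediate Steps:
sqrt(N((40 + 149)*(-92 + Z)) - 281139) = sqrt(445 - 281139) = sqrt(-280694) = I*sqrt(280694)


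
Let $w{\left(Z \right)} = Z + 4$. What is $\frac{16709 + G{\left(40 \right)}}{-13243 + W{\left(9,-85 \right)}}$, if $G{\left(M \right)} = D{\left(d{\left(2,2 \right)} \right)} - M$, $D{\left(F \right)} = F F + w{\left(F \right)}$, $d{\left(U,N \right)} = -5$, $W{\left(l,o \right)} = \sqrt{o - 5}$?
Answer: $- \frac{221065399}{175377139} - \frac{50079 i \sqrt{10}}{175377139} \approx -1.2605 - 0.00090299 i$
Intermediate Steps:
$W{\left(l,o \right)} = \sqrt{-5 + o}$
$w{\left(Z \right)} = 4 + Z$
$D{\left(F \right)} = 4 + F + F^{2}$ ($D{\left(F \right)} = F F + \left(4 + F\right) = F^{2} + \left(4 + F\right) = 4 + F + F^{2}$)
$G{\left(M \right)} = 24 - M$ ($G{\left(M \right)} = \left(4 - 5 + \left(-5\right)^{2}\right) - M = \left(4 - 5 + 25\right) - M = 24 - M$)
$\frac{16709 + G{\left(40 \right)}}{-13243 + W{\left(9,-85 \right)}} = \frac{16709 + \left(24 - 40\right)}{-13243 + \sqrt{-5 - 85}} = \frac{16709 + \left(24 - 40\right)}{-13243 + \sqrt{-90}} = \frac{16709 - 16}{-13243 + 3 i \sqrt{10}} = \frac{16693}{-13243 + 3 i \sqrt{10}}$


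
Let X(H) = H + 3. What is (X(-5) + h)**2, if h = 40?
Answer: 1444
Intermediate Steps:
X(H) = 3 + H
(X(-5) + h)**2 = ((3 - 5) + 40)**2 = (-2 + 40)**2 = 38**2 = 1444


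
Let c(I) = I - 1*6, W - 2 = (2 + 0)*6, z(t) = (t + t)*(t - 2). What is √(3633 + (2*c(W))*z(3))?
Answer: √3729 ≈ 61.066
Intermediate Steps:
z(t) = 2*t*(-2 + t) (z(t) = (2*t)*(-2 + t) = 2*t*(-2 + t))
W = 14 (W = 2 + (2 + 0)*6 = 2 + 2*6 = 2 + 12 = 14)
c(I) = -6 + I (c(I) = I - 6 = -6 + I)
√(3633 + (2*c(W))*z(3)) = √(3633 + (2*(-6 + 14))*(2*3*(-2 + 3))) = √(3633 + (2*8)*(2*3*1)) = √(3633 + 16*6) = √(3633 + 96) = √3729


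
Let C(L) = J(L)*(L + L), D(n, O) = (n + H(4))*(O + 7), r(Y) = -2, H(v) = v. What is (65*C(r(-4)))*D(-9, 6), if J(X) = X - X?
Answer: 0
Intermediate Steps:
J(X) = 0
D(n, O) = (4 + n)*(7 + O) (D(n, O) = (n + 4)*(O + 7) = (4 + n)*(7 + O))
C(L) = 0 (C(L) = 0*(L + L) = 0*(2*L) = 0)
(65*C(r(-4)))*D(-9, 6) = (65*0)*(28 + 4*6 + 7*(-9) + 6*(-9)) = 0*(28 + 24 - 63 - 54) = 0*(-65) = 0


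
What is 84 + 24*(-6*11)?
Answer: -1500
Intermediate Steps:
84 + 24*(-6*11) = 84 + 24*(-66) = 84 - 1584 = -1500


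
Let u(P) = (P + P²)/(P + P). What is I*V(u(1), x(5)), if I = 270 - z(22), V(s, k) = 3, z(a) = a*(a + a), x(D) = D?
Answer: -2094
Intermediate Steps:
z(a) = 2*a² (z(a) = a*(2*a) = 2*a²)
u(P) = (P + P²)/(2*P) (u(P) = (P + P²)/((2*P)) = (P + P²)*(1/(2*P)) = (P + P²)/(2*P))
I = -698 (I = 270 - 2*22² = 270 - 2*484 = 270 - 1*968 = 270 - 968 = -698)
I*V(u(1), x(5)) = -698*3 = -2094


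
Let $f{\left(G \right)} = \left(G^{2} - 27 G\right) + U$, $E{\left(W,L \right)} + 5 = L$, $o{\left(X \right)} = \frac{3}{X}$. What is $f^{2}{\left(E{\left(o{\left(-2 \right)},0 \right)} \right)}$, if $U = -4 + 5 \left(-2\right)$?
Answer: $21316$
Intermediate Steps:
$U = -14$ ($U = -4 - 10 = -14$)
$E{\left(W,L \right)} = -5 + L$
$f{\left(G \right)} = -14 + G^{2} - 27 G$ ($f{\left(G \right)} = \left(G^{2} - 27 G\right) - 14 = -14 + G^{2} - 27 G$)
$f^{2}{\left(E{\left(o{\left(-2 \right)},0 \right)} \right)} = \left(-14 + \left(-5 + 0\right)^{2} - 27 \left(-5 + 0\right)\right)^{2} = \left(-14 + \left(-5\right)^{2} - -135\right)^{2} = \left(-14 + 25 + 135\right)^{2} = 146^{2} = 21316$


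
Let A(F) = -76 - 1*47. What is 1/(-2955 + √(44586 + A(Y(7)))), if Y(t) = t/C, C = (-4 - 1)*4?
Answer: -985/2895854 - √44463/8687562 ≈ -0.00036441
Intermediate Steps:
C = -20 (C = -5*4 = -20)
Y(t) = -t/20 (Y(t) = t/(-20) = t*(-1/20) = -t/20)
A(F) = -123 (A(F) = -76 - 47 = -123)
1/(-2955 + √(44586 + A(Y(7)))) = 1/(-2955 + √(44586 - 123)) = 1/(-2955 + √44463)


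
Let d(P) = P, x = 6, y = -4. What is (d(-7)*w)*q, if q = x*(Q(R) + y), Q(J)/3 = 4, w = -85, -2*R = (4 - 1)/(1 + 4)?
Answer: 28560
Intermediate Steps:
R = -3/10 (R = -(4 - 1)/(2*(1 + 4)) = -3/(2*5) = -½*⅗ = -3/10 ≈ -0.30000)
Q(J) = 12 (Q(J) = 3*4 = 12)
q = 48 (q = 6*(12 - 4) = 6*8 = 48)
(d(-7)*w)*q = -7*(-85)*48 = 595*48 = 28560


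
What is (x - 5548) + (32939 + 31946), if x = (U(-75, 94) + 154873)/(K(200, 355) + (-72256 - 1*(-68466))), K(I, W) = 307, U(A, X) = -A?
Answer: 206515823/3483 ≈ 59293.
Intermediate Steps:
x = -154948/3483 (x = (-1*(-75) + 154873)/(307 + (-72256 - 1*(-68466))) = (75 + 154873)/(307 + (-72256 + 68466)) = 154948/(307 - 3790) = 154948/(-3483) = 154948*(-1/3483) = -154948/3483 ≈ -44.487)
(x - 5548) + (32939 + 31946) = (-154948/3483 - 5548) + (32939 + 31946) = -19478632/3483 + 64885 = 206515823/3483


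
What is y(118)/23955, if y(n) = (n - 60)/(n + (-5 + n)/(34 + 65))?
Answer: 1914/94183075 ≈ 2.0322e-5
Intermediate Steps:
y(n) = (-60 + n)/(-5/99 + 100*n/99) (y(n) = (-60 + n)/(n + (-5 + n)/99) = (-60 + n)/(n + (-5 + n)*(1/99)) = (-60 + n)/(n + (-5/99 + n/99)) = (-60 + n)/(-5/99 + 100*n/99))
y(118)/23955 = (99*(-60 + 118)/(5*(-1 + 20*118)))/23955 = ((99/5)*58/(-1 + 2360))*(1/23955) = ((99/5)*58/2359)*(1/23955) = ((99/5)*(1/2359)*58)*(1/23955) = (5742/11795)*(1/23955) = 1914/94183075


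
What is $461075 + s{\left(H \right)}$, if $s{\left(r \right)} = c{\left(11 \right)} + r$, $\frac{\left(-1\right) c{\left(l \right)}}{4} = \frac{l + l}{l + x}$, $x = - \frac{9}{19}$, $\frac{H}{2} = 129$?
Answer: $\frac{11533116}{25} \approx 4.6132 \cdot 10^{5}$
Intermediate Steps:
$H = 258$ ($H = 2 \cdot 129 = 258$)
$x = - \frac{9}{19}$ ($x = \left(-9\right) \frac{1}{19} = - \frac{9}{19} \approx -0.47368$)
$c{\left(l \right)} = - \frac{8 l}{- \frac{9}{19} + l}$ ($c{\left(l \right)} = - 4 \frac{l + l}{l - \frac{9}{19}} = - 4 \frac{2 l}{- \frac{9}{19} + l} = - \frac{8 l}{- \frac{9}{19} + l}$)
$s{\left(r \right)} = - \frac{209}{25} + r$ ($s{\left(r \right)} = \left(-152\right) 11 \frac{1}{-9 + 19 \cdot 11} + r = \left(-152\right) 11 \frac{1}{-9 + 209} + r = \left(-152\right) 11 \cdot \frac{1}{200} + r = - \frac{209}{25} + r$)
$461075 + s{\left(H \right)} = 461075 + \left(- \frac{209}{25} + 258\right) = 461075 + \frac{6241}{25} = \frac{11533116}{25}$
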